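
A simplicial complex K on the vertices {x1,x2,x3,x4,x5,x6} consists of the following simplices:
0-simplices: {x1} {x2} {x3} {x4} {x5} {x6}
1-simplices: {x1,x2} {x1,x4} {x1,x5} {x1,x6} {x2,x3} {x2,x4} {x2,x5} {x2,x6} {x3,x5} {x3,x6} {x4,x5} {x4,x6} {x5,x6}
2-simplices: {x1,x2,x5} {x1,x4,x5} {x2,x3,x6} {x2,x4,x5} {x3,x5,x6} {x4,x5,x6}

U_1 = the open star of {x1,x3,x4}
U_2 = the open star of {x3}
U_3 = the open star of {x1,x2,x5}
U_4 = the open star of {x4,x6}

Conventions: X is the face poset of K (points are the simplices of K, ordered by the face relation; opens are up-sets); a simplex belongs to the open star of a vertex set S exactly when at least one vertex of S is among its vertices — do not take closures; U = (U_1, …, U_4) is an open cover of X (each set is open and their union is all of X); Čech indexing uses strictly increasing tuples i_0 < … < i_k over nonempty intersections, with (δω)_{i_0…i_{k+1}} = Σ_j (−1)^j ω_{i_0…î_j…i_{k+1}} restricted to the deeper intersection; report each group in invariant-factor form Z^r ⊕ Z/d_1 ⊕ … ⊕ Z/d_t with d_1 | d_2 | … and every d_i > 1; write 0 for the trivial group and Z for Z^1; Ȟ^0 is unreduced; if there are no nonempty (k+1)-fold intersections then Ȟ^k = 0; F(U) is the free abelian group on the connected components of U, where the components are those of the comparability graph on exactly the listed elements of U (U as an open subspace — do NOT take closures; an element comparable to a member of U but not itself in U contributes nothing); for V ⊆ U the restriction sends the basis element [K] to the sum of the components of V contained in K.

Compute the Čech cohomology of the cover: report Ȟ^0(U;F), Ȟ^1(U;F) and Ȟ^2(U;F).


nerve of the cover:
  U1={{x1},{x3},{x4},{x1,x2},{x1,x4},{x1,x5},{x1,x6},{x2,x3},{x2,x4},{x3,x5},{x3,x6},{x4,x5},{x4,x6},{x1,x2,x5},{x1,x4,x5},{x2,x3,x6},{x2,x4,x5},{x3,x5,x6},{x4,x5,x6}} U2={{x3},{x2,x3},{x3,x5},{x3,x6},{x2,x3,x6},{x3,x5,x6}} U3={{x1},{x2},{x5},{x1,x2},{x1,x4},{x1,x5},{x1,x6},{x2,x3},{x2,x4},{x2,x5},{x2,x6},{x3,x5},{x4,x5},{x5,x6},{x1,x2,x5},{x1,x4,x5},{x2,x3,x6},{x2,x4,x5},{x3,x5,x6},{x4,x5,x6}} U4={{x4},{x6},{x1,x4},{x1,x6},{x2,x4},{x2,x6},{x3,x6},{x4,x5},{x4,x6},{x5,x6},{x1,x4,x5},{x2,x3,x6},{x2,x4,x5},{x3,x5,x6},{x4,x5,x6}}
  U12={{x3},{x2,x3},{x3,x5},{x3,x6},{x2,x3,x6},{x3,x5,x6}} U13={{x1},{x1,x2},{x1,x4},{x1,x5},{x1,x6},{x2,x3},{x2,x4},{x3,x5},{x4,x5},{x1,x2,x5},{x1,x4,x5},{x2,x3,x6},{x2,x4,x5},{x3,x5,x6},{x4,x5,x6}} U14={{x4},{x1,x4},{x1,x6},{x2,x4},{x3,x6},{x4,x5},{x4,x6},{x1,x4,x5},{x2,x3,x6},{x2,x4,x5},{x3,x5,x6},{x4,x5,x6}} U23={{x2,x3},{x3,x5},{x2,x3,x6},{x3,x5,x6}} U24={{x3,x6},{x2,x3,x6},{x3,x5,x6}} U34={{x1,x4},{x1,x6},{x2,x4},{x2,x6},{x4,x5},{x5,x6},{x1,x4,x5},{x2,x3,x6},{x2,x4,x5},{x3,x5,x6},{x4,x5,x6}}
  U123={{x2,x3},{x3,x5},{x2,x3,x6},{x3,x5,x6}} U124={{x3,x6},{x2,x3,x6},{x3,x5,x6}} U134={{x1,x4},{x1,x6},{x2,x4},{x4,x5},{x1,x4,x5},{x2,x3,x6},{x2,x4,x5},{x3,x5,x6},{x4,x5,x6}} U234={{x2,x3,x6},{x3,x5,x6}}
  U1234={{x2,x3,x6},{x3,x5,x6}}
components per intersection:
  U1: {{x1},{x4},{x1,x2},{x1,x4},{x1,x5},{x1,x6},{x2,x4},{x4,x5},{x4,x6},{x1,x2,x5},{x1,x4,x5},{x2,x4,x5},{x4,x5,x6}} {{x3},{x2,x3},{x3,x5},{x3,x6},{x2,x3,x6},{x3,x5,x6}}
  U2: {{x3},{x2,x3},{x3,x5},{x3,x6},{x2,x3,x6},{x3,x5,x6}}
  U3: {{x1},{x2},{x5},{x1,x2},{x1,x4},{x1,x5},{x1,x6},{x2,x3},{x2,x4},{x2,x5},{x2,x6},{x3,x5},{x4,x5},{x5,x6},{x1,x2,x5},{x1,x4,x5},{x2,x3,x6},{x2,x4,x5},{x3,x5,x6},{x4,x5,x6}}
  U4: {{x4},{x6},{x1,x4},{x1,x6},{x2,x4},{x2,x6},{x3,x6},{x4,x5},{x4,x6},{x5,x6},{x1,x4,x5},{x2,x3,x6},{x2,x4,x5},{x3,x5,x6},{x4,x5,x6}}
  U12: {{x3},{x2,x3},{x3,x5},{x3,x6},{x2,x3,x6},{x3,x5,x6}}
  U13: {{x1},{x1,x2},{x1,x4},{x1,x5},{x1,x6},{x2,x4},{x4,x5},{x1,x2,x5},{x1,x4,x5},{x2,x4,x5},{x4,x5,x6}} {{x2,x3},{x2,x3,x6}} {{x3,x5},{x3,x5,x6}}
  U14: {{x4},{x1,x4},{x2,x4},{x4,x5},{x4,x6},{x1,x4,x5},{x2,x4,x5},{x4,x5,x6}} {{x1,x6}} {{x3,x6},{x2,x3,x6},{x3,x5,x6}}
  U23: {{x2,x3},{x2,x3,x6}} {{x3,x5},{x3,x5,x6}}
  U24: {{x3,x6},{x2,x3,x6},{x3,x5,x6}}
  U34: {{x1,x4},{x2,x4},{x4,x5},{x5,x6},{x1,x4,x5},{x2,x4,x5},{x3,x5,x6},{x4,x5,x6}} {{x1,x6}} {{x2,x6},{x2,x3,x6}}
  U123: {{x2,x3},{x2,x3,x6}} {{x3,x5},{x3,x5,x6}}
  U124: {{x3,x6},{x2,x3,x6},{x3,x5,x6}}
  U134: {{x1,x4},{x2,x4},{x4,x5},{x1,x4,x5},{x2,x4,x5},{x4,x5,x6}} {{x1,x6}} {{x2,x3,x6}} {{x3,x5,x6}}
  U234: {{x2,x3,x6}} {{x3,x5,x6}}
  U1234: {{x2,x3,x6}} {{x3,x5,x6}}
C dims 5,13,9,2; δ0: rk 4, SNF 1^4; δ1: rk 7, SNF 1^7; δ2: rk 2, SNF 1^2
Ȟ^0 = (5 − 4) − 0 = 1, so Ȟ^0 ≅ Z
Ȟ^1 = (13 − 7) − 4 = 2, so Ȟ^1 ≅ Z^2
Ȟ^2 = (9 − 2) − 7 = 0, so Ȟ^2 ≅ 0

Ȟ^0 = Z, Ȟ^1 = Z^2, Ȟ^2 = 0


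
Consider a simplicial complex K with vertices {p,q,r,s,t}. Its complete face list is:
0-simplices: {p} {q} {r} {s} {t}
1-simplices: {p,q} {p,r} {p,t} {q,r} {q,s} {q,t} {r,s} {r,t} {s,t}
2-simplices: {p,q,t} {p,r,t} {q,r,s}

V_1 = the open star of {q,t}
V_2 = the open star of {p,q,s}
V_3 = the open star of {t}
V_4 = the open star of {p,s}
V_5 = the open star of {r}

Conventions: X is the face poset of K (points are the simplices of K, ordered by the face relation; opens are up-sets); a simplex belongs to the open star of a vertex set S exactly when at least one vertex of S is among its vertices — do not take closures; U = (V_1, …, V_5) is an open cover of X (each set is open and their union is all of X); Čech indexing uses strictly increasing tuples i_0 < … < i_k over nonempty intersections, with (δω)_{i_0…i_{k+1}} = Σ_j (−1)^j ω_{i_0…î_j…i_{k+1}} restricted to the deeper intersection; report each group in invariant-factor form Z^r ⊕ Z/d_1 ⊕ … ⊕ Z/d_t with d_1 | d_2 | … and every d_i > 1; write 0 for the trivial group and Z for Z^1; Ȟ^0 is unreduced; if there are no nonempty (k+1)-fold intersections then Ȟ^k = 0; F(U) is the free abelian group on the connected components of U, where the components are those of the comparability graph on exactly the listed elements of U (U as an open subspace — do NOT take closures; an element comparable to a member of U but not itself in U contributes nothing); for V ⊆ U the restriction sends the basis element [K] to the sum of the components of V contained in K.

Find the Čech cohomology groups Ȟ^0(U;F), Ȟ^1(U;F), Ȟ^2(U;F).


cover nerve:
  V1={{q},{t},{p,q},{p,t},{q,r},{q,s},{q,t},{r,t},{s,t},{p,q,t},{p,r,t},{q,r,s}} V2={{p},{q},{s},{p,q},{p,r},{p,t},{q,r},{q,s},{q,t},{r,s},{s,t},{p,q,t},{p,r,t},{q,r,s}} V3={{t},{p,t},{q,t},{r,t},{s,t},{p,q,t},{p,r,t}} V4={{p},{s},{p,q},{p,r},{p,t},{q,s},{r,s},{s,t},{p,q,t},{p,r,t},{q,r,s}} V5={{r},{p,r},{q,r},{r,s},{r,t},{p,r,t},{q,r,s}}
  V12={{q},{p,q},{p,t},{q,r},{q,s},{q,t},{s,t},{p,q,t},{p,r,t},{q,r,s}} V13={{t},{p,t},{q,t},{r,t},{s,t},{p,q,t},{p,r,t}} V14={{p,q},{p,t},{q,s},{s,t},{p,q,t},{p,r,t},{q,r,s}} V15={{q,r},{r,t},{p,r,t},{q,r,s}} V23={{p,t},{q,t},{s,t},{p,q,t},{p,r,t}} V24={{p},{s},{p,q},{p,r},{p,t},{q,s},{r,s},{s,t},{p,q,t},{p,r,t},{q,r,s}} V25={{p,r},{q,r},{r,s},{p,r,t},{q,r,s}} V34={{p,t},{s,t},{p,q,t},{p,r,t}} V35={{r,t},{p,r,t}} V45={{p,r},{r,s},{p,r,t},{q,r,s}}
  V123={{p,t},{q,t},{s,t},{p,q,t},{p,r,t}} V124={{p,q},{p,t},{q,s},{s,t},{p,q,t},{p,r,t},{q,r,s}} V125={{q,r},{p,r,t},{q,r,s}} V134={{p,t},{s,t},{p,q,t},{p,r,t}} V135={{r,t},{p,r,t}} V145={{p,r,t},{q,r,s}} V234={{p,t},{s,t},{p,q,t},{p,r,t}} V235={{p,r,t}} V245={{p,r},{r,s},{p,r,t},{q,r,s}} V345={{p,r,t}}
  V1234={{p,t},{s,t},{p,q,t},{p,r,t}} V1235={{p,r,t}} V1245={{p,r,t},{q,r,s}} V1345={{p,r,t}} V2345={{p,r,t}}
  V12345={{p,r,t}}
components per intersection:
  V1: {{q},{t},{p,q},{p,t},{q,r},{q,s},{q,t},{r,t},{s,t},{p,q,t},{p,r,t},{q,r,s}}
  V2: {{p},{q},{s},{p,q},{p,r},{p,t},{q,r},{q,s},{q,t},{r,s},{s,t},{p,q,t},{p,r,t},{q,r,s}}
  V3: {{t},{p,t},{q,t},{r,t},{s,t},{p,q,t},{p,r,t}}
  V4: {{p},{p,q},{p,r},{p,t},{p,q,t},{p,r,t}} {{s},{q,s},{r,s},{s,t},{q,r,s}}
  V5: {{r},{p,r},{q,r},{r,s},{r,t},{p,r,t},{q,r,s}}
  V12: {{q},{p,q},{p,t},{q,r},{q,s},{q,t},{p,q,t},{p,r,t},{q,r,s}} {{s,t}}
  V13: {{t},{p,t},{q,t},{r,t},{s,t},{p,q,t},{p,r,t}}
  V14: {{p,q},{p,t},{p,q,t},{p,r,t}} {{q,s},{q,r,s}} {{s,t}}
  V15: {{q,r},{q,r,s}} {{r,t},{p,r,t}}
  V23: {{p,t},{q,t},{p,q,t},{p,r,t}} {{s,t}}
  V24: {{p},{p,q},{p,r},{p,t},{p,q,t},{p,r,t}} {{s},{q,s},{r,s},{s,t},{q,r,s}}
  V25: {{p,r},{p,r,t}} {{q,r},{r,s},{q,r,s}}
  V34: {{p,t},{p,q,t},{p,r,t}} {{s,t}}
  V35: {{r,t},{p,r,t}}
  V45: {{p,r},{p,r,t}} {{r,s},{q,r,s}}
  V123: {{p,t},{q,t},{p,q,t},{p,r,t}} {{s,t}}
  V124: {{p,q},{p,t},{p,q,t},{p,r,t}} {{q,s},{q,r,s}} {{s,t}}
  V125: {{q,r},{q,r,s}} {{p,r,t}}
  V134: {{p,t},{p,q,t},{p,r,t}} {{s,t}}
  V135: {{r,t},{p,r,t}}
  V145: {{p,r,t}} {{q,r,s}}
  V234: {{p,t},{p,q,t},{p,r,t}} {{s,t}}
  V235: {{p,r,t}}
  V245: {{p,r},{p,r,t}} {{r,s},{q,r,s}}
  V345: {{p,r,t}}
  V1234: {{p,t},{p,q,t},{p,r,t}} {{s,t}}
  V1235: {{p,r,t}}
  V1245: {{p,r,t}} {{q,r,s}}
  V1345: {{p,r,t}}
  V2345: {{p,r,t}}
  V12345: {{p,r,t}}
C dims 6,19,18,7; δ0: rk 5, SNF 1^5; δ1: rk 12, SNF 1^12; δ2: rk 6, SNF 1^6
Ȟ^0: (6−5)−0=1 ⇒ Z
Ȟ^1: (19−12)−5=2 ⇒ Z^2
Ȟ^2: (18−6)−12=0 ⇒ 0

Ȟ^0 ≅ Z, Ȟ^1 ≅ Z^2 and Ȟ^2 ≅ 0


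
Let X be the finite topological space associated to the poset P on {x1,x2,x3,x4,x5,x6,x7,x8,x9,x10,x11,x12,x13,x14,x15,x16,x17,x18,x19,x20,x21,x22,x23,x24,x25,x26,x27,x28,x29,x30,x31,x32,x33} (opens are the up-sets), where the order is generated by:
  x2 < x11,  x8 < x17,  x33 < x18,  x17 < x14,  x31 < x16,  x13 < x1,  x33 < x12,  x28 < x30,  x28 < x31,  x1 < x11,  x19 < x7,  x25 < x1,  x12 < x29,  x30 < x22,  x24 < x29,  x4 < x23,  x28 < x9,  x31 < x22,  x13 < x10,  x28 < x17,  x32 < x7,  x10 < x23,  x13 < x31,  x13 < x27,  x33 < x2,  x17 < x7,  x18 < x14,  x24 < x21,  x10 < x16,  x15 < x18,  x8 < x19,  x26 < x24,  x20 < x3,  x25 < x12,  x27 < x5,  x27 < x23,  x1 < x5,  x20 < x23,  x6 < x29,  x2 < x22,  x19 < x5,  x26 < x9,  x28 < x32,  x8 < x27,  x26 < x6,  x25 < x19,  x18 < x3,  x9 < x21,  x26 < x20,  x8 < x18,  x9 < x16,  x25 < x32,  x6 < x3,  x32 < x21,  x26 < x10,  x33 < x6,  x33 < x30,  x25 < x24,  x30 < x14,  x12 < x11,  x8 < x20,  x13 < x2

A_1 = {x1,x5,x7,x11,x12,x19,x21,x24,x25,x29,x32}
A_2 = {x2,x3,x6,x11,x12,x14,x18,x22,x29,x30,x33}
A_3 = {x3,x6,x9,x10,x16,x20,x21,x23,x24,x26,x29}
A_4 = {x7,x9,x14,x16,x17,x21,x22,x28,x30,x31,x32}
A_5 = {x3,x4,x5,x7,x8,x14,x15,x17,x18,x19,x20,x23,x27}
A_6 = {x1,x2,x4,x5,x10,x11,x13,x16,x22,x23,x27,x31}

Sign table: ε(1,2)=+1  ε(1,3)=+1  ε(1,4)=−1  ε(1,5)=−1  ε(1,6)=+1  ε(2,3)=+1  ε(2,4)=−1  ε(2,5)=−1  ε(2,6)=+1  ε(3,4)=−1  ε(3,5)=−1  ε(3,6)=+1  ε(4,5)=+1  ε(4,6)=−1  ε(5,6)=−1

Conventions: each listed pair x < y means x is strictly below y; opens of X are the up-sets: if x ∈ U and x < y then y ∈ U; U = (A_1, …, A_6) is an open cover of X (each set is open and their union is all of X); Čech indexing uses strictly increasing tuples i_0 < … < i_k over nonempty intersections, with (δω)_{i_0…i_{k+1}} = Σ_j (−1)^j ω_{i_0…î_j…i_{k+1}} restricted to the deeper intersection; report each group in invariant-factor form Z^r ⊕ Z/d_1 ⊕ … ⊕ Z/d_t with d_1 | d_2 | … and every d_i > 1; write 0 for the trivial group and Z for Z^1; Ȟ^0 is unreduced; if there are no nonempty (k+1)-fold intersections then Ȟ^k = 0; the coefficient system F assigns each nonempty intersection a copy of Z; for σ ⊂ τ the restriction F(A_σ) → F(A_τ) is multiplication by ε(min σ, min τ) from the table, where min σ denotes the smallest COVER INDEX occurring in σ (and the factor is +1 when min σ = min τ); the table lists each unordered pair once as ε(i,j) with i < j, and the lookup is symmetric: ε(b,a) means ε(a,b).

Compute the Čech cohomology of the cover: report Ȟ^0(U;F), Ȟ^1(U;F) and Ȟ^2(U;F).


Ȟ^0 ≅ Z,  Ȟ^1 ≅ 0,  Ȟ^2 ≅ Z/2

intersection data:
  A12={x11,x12,x29} A13={x21,x24,x29} A14={x7,x21,x32} A15={x5,x7,x19} A16={x1,x5,x11} A23={x3,x6,x29} A24={x14,x22,x30} A25={x3,x14,x18} A26={x2,x11,x22} A34={x9,x16,x21} A35={x3,x20,x23} A36={x10,x16,x23} A45={x7,x14,x17} A46={x16,x22,x31} A56={x4,x5,x23,x27}
  A123={x29} A126={x11} A134={x21} A145={x7} A156={x5} A235={x3} A245={x14} A246={x22} A346={x16} A356={x23}
C dims 6,15,10; δ0: rk 5, SNF 1^5; δ1: rk 10, SNF 1^9·2
Ȟ^0 = (6 − 5) − 0 = 1, so Ȟ^0 ≅ Z
Ȟ^1 = (15 − 10) − 5 = 0, so Ȟ^1 ≅ 0
Ȟ^2 = (10 − 0) − 10 = 0 plus torsion [2], so Ȟ^2 ≅ Z/2


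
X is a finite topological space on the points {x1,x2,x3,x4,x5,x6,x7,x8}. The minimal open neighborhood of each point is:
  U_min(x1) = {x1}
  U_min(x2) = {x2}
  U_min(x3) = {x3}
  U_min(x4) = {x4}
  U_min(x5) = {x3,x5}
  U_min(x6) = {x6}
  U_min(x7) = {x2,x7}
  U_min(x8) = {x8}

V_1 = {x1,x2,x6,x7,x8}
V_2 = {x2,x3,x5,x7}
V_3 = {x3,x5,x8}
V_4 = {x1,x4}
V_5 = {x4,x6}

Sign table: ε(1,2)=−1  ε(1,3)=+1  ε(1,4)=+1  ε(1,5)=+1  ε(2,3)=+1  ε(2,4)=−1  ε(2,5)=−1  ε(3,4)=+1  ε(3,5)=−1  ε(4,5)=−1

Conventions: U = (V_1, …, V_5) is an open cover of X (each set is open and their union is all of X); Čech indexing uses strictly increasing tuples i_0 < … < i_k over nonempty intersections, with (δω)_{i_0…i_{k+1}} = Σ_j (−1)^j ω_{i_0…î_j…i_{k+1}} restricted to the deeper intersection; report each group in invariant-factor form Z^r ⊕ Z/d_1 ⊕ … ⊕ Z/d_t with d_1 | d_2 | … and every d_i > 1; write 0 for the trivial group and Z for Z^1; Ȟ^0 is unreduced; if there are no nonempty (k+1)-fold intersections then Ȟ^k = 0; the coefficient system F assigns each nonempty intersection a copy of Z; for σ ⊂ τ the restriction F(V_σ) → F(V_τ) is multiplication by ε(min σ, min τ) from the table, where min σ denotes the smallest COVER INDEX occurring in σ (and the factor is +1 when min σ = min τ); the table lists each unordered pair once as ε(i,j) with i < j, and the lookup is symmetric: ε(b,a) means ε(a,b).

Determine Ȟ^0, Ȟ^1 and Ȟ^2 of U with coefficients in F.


nerve of the cover:
  V12={x2,x7} V13={x8} V14={x1} V15={x6} V23={x3,x5} V45={x4}
C dims 5,6; δ0: rk 5, SNF 1^4·2
Ȟ^0 = (5 − 5) − 0 = 0, so Ȟ^0 ≅ 0
Ȟ^1 = (6 − 0) − 5 = 1 plus torsion [2], so Ȟ^1 ≅ Z ⊕ Z/2
Ȟ^2 = (0 − 0) − 0 = 0, so Ȟ^2 ≅ 0

Ȟ^0 = 0, Ȟ^1 = Z ⊕ Z/2 and Ȟ^2 = 0


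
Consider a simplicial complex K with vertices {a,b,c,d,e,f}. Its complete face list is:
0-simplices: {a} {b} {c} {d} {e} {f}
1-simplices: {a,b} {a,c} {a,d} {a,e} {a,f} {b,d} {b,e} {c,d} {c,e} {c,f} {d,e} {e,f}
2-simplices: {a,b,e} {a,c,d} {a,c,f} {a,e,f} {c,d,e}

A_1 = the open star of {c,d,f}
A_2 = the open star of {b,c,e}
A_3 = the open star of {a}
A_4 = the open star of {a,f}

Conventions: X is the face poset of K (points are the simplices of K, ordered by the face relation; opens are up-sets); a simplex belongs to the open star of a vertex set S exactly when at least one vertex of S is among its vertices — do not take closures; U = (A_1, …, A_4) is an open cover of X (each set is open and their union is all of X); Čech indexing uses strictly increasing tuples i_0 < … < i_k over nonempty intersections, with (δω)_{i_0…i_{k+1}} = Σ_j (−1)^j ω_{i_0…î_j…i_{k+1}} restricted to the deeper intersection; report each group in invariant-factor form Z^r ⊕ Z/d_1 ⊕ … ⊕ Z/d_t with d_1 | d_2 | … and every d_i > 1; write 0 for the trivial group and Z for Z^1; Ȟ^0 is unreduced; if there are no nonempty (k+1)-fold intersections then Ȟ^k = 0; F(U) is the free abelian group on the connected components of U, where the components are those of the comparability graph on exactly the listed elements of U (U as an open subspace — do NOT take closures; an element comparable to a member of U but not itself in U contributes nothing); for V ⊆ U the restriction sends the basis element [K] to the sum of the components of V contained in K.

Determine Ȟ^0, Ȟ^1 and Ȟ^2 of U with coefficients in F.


nonempty intersections:
  A1={{c},{d},{f},{a,c},{a,d},{a,f},{b,d},{c,d},{c,e},{c,f},{d,e},{e,f},{a,c,d},{a,c,f},{a,e,f},{c,d,e}} A2={{b},{c},{e},{a,b},{a,c},{a,e},{b,d},{b,e},{c,d},{c,e},{c,f},{d,e},{e,f},{a,b,e},{a,c,d},{a,c,f},{a,e,f},{c,d,e}} A3={{a},{a,b},{a,c},{a,d},{a,e},{a,f},{a,b,e},{a,c,d},{a,c,f},{a,e,f}} A4={{a},{f},{a,b},{a,c},{a,d},{a,e},{a,f},{c,f},{e,f},{a,b,e},{a,c,d},{a,c,f},{a,e,f}}
  A12={{c},{a,c},{b,d},{c,d},{c,e},{c,f},{d,e},{e,f},{a,c,d},{a,c,f},{a,e,f},{c,d,e}} A13={{a,c},{a,d},{a,f},{a,c,d},{a,c,f},{a,e,f}} A14={{f},{a,c},{a,d},{a,f},{c,f},{e,f},{a,c,d},{a,c,f},{a,e,f}} A23={{a,b},{a,c},{a,e},{a,b,e},{a,c,d},{a,c,f},{a,e,f}} A24={{a,b},{a,c},{a,e},{c,f},{e,f},{a,b,e},{a,c,d},{a,c,f},{a,e,f}} A34={{a},{a,b},{a,c},{a,d},{a,e},{a,f},{a,b,e},{a,c,d},{a,c,f},{a,e,f}}
  A123={{a,c},{a,c,d},{a,c,f},{a,e,f}} A124={{a,c},{c,f},{e,f},{a,c,d},{a,c,f},{a,e,f}} A134={{a,c},{a,d},{a,f},{a,c,d},{a,c,f},{a,e,f}} A234={{a,b},{a,c},{a,e},{a,b,e},{a,c,d},{a,c,f},{a,e,f}}
  A1234={{a,c},{a,c,d},{a,c,f},{a,e,f}}
components per intersection:
  A1: {{c},{d},{f},{a,c},{a,d},{a,f},{b,d},{c,d},{c,e},{c,f},{d,e},{e,f},{a,c,d},{a,c,f},{a,e,f},{c,d,e}}
  A2: {{b},{c},{e},{a,b},{a,c},{a,e},{b,d},{b,e},{c,d},{c,e},{c,f},{d,e},{e,f},{a,b,e},{a,c,d},{a,c,f},{a,e,f},{c,d,e}}
  A3: {{a},{a,b},{a,c},{a,d},{a,e},{a,f},{a,b,e},{a,c,d},{a,c,f},{a,e,f}}
  A4: {{a},{f},{a,b},{a,c},{a,d},{a,e},{a,f},{c,f},{e,f},{a,b,e},{a,c,d},{a,c,f},{a,e,f}}
  A12: {{c},{a,c},{c,d},{c,e},{c,f},{d,e},{a,c,d},{a,c,f},{c,d,e}} {{b,d}} {{e,f},{a,e,f}}
  A13: {{a,c},{a,d},{a,f},{a,c,d},{a,c,f},{a,e,f}}
  A14: {{f},{a,c},{a,d},{a,f},{c,f},{e,f},{a,c,d},{a,c,f},{a,e,f}}
  A23: {{a,b},{a,e},{a,b,e},{a,e,f}} {{a,c},{a,c,d},{a,c,f}}
  A24: {{a,b},{a,e},{e,f},{a,b,e},{a,e,f}} {{a,c},{c,f},{a,c,d},{a,c,f}}
  A34: {{a},{a,b},{a,c},{a,d},{a,e},{a,f},{a,b,e},{a,c,d},{a,c,f},{a,e,f}}
  A123: {{a,c},{a,c,d},{a,c,f}} {{a,e,f}}
  A124: {{a,c},{c,f},{a,c,d},{a,c,f}} {{e,f},{a,e,f}}
  A134: {{a,c},{a,d},{a,f},{a,c,d},{a,c,f},{a,e,f}}
  A234: {{a,b},{a,e},{a,b,e},{a,e,f}} {{a,c},{a,c,d},{a,c,f}}
  A1234: {{a,c},{a,c,d},{a,c,f}} {{a,e,f}}
C dims 4,10,7,2; δ0: rk 3, SNF 1^3; δ1: rk 5, SNF 1^5; δ2: rk 2, SNF 1^2
Ȟ^0: (4−3)−0=1 ⇒ Z
Ȟ^1: (10−5)−3=2 ⇒ Z^2
Ȟ^2: (7−2)−5=0 ⇒ 0

Ȟ^0(U;F) ≅ Z; Ȟ^1(U;F) ≅ Z^2; Ȟ^2(U;F) ≅ 0


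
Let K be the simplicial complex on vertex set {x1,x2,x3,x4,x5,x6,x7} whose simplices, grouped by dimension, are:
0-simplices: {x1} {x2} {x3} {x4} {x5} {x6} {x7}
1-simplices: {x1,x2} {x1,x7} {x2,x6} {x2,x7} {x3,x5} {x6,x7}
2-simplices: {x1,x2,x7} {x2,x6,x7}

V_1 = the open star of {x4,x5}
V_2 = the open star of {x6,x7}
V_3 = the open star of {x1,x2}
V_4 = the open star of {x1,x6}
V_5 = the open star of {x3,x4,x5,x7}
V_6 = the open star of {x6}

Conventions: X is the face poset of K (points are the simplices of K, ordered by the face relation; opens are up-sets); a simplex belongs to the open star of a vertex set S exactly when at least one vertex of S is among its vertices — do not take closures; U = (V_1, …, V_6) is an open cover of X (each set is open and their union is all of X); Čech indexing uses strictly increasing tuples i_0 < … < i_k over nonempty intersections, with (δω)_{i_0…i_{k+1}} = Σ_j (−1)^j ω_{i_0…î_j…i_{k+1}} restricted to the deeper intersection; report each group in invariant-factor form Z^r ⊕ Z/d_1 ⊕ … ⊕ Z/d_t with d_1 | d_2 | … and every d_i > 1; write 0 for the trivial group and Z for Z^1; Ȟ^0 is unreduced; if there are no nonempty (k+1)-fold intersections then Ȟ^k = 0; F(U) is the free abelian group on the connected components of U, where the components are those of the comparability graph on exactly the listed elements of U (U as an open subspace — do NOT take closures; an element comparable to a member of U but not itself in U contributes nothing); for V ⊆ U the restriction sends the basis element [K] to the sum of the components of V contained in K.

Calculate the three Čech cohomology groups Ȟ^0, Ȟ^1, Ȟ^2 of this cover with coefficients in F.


nonempty overlaps:
  V1={{x4},{x5},{x3,x5}} V2={{x6},{x7},{x1,x7},{x2,x6},{x2,x7},{x6,x7},{x1,x2,x7},{x2,x6,x7}} V3={{x1},{x2},{x1,x2},{x1,x7},{x2,x6},{x2,x7},{x1,x2,x7},{x2,x6,x7}} V4={{x1},{x6},{x1,x2},{x1,x7},{x2,x6},{x6,x7},{x1,x2,x7},{x2,x6,x7}} V5={{x3},{x4},{x5},{x7},{x1,x7},{x2,x7},{x3,x5},{x6,x7},{x1,x2,x7},{x2,x6,x7}} V6={{x6},{x2,x6},{x6,x7},{x2,x6,x7}}
  V15={{x4},{x5},{x3,x5}} V23={{x1,x7},{x2,x6},{x2,x7},{x1,x2,x7},{x2,x6,x7}} V24={{x6},{x1,x7},{x2,x6},{x6,x7},{x1,x2,x7},{x2,x6,x7}} V25={{x7},{x1,x7},{x2,x7},{x6,x7},{x1,x2,x7},{x2,x6,x7}} V26={{x6},{x2,x6},{x6,x7},{x2,x6,x7}} V34={{x1},{x1,x2},{x1,x7},{x2,x6},{x1,x2,x7},{x2,x6,x7}} V35={{x1,x7},{x2,x7},{x1,x2,x7},{x2,x6,x7}} V36={{x2,x6},{x2,x6,x7}} V45={{x1,x7},{x6,x7},{x1,x2,x7},{x2,x6,x7}} V46={{x6},{x2,x6},{x6,x7},{x2,x6,x7}} V56={{x6,x7},{x2,x6,x7}}
  V234={{x1,x7},{x2,x6},{x1,x2,x7},{x2,x6,x7}} V235={{x1,x7},{x2,x7},{x1,x2,x7},{x2,x6,x7}} V236={{x2,x6},{x2,x6,x7}} V245={{x1,x7},{x6,x7},{x1,x2,x7},{x2,x6,x7}} V246={{x6},{x2,x6},{x6,x7},{x2,x6,x7}} V256={{x6,x7},{x2,x6,x7}} V345={{x1,x7},{x1,x2,x7},{x2,x6,x7}} V346={{x2,x6},{x2,x6,x7}} V356={{x2,x6,x7}} V456={{x6,x7},{x2,x6,x7}}
  V2345={{x1,x7},{x1,x2,x7},{x2,x6,x7}} V2346={{x2,x6},{x2,x6,x7}} V2356={{x2,x6,x7}} V2456={{x6,x7},{x2,x6,x7}} V3456={{x2,x6,x7}}
  V23456={{x2,x6,x7}}
components per intersection:
  V1: {{x4}} {{x5},{x3,x5}}
  V2: {{x6},{x7},{x1,x7},{x2,x6},{x2,x7},{x6,x7},{x1,x2,x7},{x2,x6,x7}}
  V3: {{x1},{x2},{x1,x2},{x1,x7},{x2,x6},{x2,x7},{x1,x2,x7},{x2,x6,x7}}
  V4: {{x1},{x1,x2},{x1,x7},{x1,x2,x7}} {{x6},{x2,x6},{x6,x7},{x2,x6,x7}}
  V5: {{x3},{x5},{x3,x5}} {{x4}} {{x7},{x1,x7},{x2,x7},{x6,x7},{x1,x2,x7},{x2,x6,x7}}
  V6: {{x6},{x2,x6},{x6,x7},{x2,x6,x7}}
  V15: {{x4}} {{x5},{x3,x5}}
  V23: {{x1,x7},{x2,x6},{x2,x7},{x1,x2,x7},{x2,x6,x7}}
  V24: {{x6},{x2,x6},{x6,x7},{x2,x6,x7}} {{x1,x7},{x1,x2,x7}}
  V25: {{x7},{x1,x7},{x2,x7},{x6,x7},{x1,x2,x7},{x2,x6,x7}}
  V26: {{x6},{x2,x6},{x6,x7},{x2,x6,x7}}
  V34: {{x1},{x1,x2},{x1,x7},{x1,x2,x7}} {{x2,x6},{x2,x6,x7}}
  V35: {{x1,x7},{x2,x7},{x1,x2,x7},{x2,x6,x7}}
  V36: {{x2,x6},{x2,x6,x7}}
  V45: {{x1,x7},{x1,x2,x7}} {{x6,x7},{x2,x6,x7}}
  V46: {{x6},{x2,x6},{x6,x7},{x2,x6,x7}}
  V56: {{x6,x7},{x2,x6,x7}}
  V234: {{x1,x7},{x1,x2,x7}} {{x2,x6},{x2,x6,x7}}
  V235: {{x1,x7},{x2,x7},{x1,x2,x7},{x2,x6,x7}}
  V236: {{x2,x6},{x2,x6,x7}}
  V245: {{x1,x7},{x1,x2,x7}} {{x6,x7},{x2,x6,x7}}
  V246: {{x6},{x2,x6},{x6,x7},{x2,x6,x7}}
  V256: {{x6,x7},{x2,x6,x7}}
  V345: {{x1,x7},{x1,x2,x7}} {{x2,x6,x7}}
  V346: {{x2,x6},{x2,x6,x7}}
  V356: {{x2,x6,x7}}
  V456: {{x6,x7},{x2,x6,x7}}
  V2345: {{x1,x7},{x1,x2,x7}} {{x2,x6,x7}}
  V2346: {{x2,x6},{x2,x6,x7}}
  V2356: {{x2,x6,x7}}
  V2456: {{x6,x7},{x2,x6,x7}}
  V3456: {{x2,x6,x7}}
  V23456: {{x2,x6,x7}}
C dims 10,15,13,6; δ0: rk 7, SNF 1^7; δ1: rk 8, SNF 1^8; δ2: rk 5, SNF 1^5
degree 0: 10−7−0 = 3 → Ȟ^0 ≅ Z^3
degree 1: 15−8−7 = 0 → Ȟ^1 ≅ 0
degree 2: 13−5−8 = 0 → Ȟ^2 ≅ 0

Ȟ^0(U;F) ≅ Z^3, Ȟ^1(U;F) ≅ 0 and Ȟ^2(U;F) ≅ 0


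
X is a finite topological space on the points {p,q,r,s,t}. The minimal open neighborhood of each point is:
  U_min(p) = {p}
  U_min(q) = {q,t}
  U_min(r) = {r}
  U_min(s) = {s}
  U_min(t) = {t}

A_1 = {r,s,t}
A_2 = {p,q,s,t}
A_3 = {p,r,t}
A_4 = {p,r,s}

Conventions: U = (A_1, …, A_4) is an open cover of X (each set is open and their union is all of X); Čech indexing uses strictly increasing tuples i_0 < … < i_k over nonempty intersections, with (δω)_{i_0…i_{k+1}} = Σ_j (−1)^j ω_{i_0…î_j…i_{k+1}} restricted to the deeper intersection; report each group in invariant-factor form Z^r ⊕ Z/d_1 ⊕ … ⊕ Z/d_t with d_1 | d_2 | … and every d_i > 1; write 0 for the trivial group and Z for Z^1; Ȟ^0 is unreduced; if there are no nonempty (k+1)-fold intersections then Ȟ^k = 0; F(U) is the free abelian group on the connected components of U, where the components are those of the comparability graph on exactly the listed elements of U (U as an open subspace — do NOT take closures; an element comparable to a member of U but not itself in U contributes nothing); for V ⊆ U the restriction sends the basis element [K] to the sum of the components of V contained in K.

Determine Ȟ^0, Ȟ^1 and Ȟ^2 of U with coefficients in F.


nonempty intersections:
  A12={s,t} A13={r,t} A14={r,s} A23={p,t} A24={p,s} A34={p,r}
  A123={t} A124={s} A134={r} A234={p}
components per intersection:
  A1: {r} {s} {t}
  A2: {p} {q,t} {s}
  A3: {p} {r} {t}
  A4: {p} {r} {s}
  A12: {s} {t}
  A13: {r} {t}
  A14: {r} {s}
  A23: {p} {t}
  A24: {p} {s}
  A34: {p} {r}
  A123: {t}
  A124: {s}
  A134: {r}
  A234: {p}
C dims 12,12,4; δ0: rk 8, SNF 1^8; δ1: rk 4, SNF 1^4
Ȟ^0: (12−8)−0=4 ⇒ Z^4
Ȟ^1: (12−4)−8=0 ⇒ 0
Ȟ^2: (4−0)−4=0 ⇒ 0

Ȟ^0 = Z^4, Ȟ^1 = 0 and Ȟ^2 = 0


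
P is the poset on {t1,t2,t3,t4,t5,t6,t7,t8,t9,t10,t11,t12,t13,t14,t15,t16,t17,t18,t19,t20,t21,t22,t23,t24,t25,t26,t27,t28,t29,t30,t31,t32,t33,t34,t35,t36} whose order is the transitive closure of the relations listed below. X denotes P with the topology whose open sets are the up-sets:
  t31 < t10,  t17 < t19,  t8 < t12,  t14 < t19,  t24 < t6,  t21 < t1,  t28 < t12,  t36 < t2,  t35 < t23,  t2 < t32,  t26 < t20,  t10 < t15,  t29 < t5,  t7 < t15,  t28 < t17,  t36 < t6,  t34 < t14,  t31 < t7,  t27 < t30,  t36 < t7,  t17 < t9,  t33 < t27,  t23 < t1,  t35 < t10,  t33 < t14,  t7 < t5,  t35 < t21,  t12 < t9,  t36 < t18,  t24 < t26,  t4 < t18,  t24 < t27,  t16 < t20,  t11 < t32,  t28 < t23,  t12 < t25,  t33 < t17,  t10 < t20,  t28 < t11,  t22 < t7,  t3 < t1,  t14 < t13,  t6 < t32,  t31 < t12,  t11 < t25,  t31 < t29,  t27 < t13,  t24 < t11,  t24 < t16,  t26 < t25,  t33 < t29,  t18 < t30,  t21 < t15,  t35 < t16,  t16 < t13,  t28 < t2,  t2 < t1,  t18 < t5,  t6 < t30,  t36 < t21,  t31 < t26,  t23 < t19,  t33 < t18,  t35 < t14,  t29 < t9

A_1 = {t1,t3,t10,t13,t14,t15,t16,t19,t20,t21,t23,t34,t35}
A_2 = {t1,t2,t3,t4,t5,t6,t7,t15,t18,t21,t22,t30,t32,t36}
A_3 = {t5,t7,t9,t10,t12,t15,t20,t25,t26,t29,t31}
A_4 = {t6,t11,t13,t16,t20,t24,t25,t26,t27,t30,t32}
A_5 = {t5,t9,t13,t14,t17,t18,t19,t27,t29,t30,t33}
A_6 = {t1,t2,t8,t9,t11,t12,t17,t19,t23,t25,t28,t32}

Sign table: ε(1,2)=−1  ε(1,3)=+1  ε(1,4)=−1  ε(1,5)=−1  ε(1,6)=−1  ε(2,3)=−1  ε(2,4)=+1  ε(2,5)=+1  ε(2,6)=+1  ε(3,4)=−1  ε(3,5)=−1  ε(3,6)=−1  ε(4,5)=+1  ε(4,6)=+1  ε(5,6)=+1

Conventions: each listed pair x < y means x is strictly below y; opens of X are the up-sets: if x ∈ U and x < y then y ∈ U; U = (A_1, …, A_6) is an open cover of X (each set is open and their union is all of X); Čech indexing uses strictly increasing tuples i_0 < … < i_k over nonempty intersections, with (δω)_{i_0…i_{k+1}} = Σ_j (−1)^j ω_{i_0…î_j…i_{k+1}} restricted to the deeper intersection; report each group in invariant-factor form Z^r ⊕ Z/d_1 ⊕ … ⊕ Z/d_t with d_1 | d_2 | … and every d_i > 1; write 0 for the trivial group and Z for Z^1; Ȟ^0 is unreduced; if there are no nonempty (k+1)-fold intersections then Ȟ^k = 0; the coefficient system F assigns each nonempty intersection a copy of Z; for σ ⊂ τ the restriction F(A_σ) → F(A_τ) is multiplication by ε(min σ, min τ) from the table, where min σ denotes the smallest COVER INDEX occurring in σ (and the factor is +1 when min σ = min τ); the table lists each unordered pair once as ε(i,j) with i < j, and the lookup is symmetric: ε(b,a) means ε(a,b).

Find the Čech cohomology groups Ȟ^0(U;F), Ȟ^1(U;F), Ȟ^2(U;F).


intersection data:
  A12={t1,t3,t15,t21} A13={t10,t15,t20} A14={t13,t16,t20} A15={t13,t14,t19} A16={t1,t19,t23} A23={t5,t7,t15} A24={t6,t30,t32} A25={t5,t18,t30} A26={t1,t2,t32} A34={t20,t25,t26} A35={t5,t9,t29} A36={t9,t12,t25} A45={t13,t27,t30} A46={t11,t25,t32} A56={t9,t17,t19}
  A123={t15} A126={t1} A134={t20} A145={t13} A156={t19} A235={t5} A245={t30} A246={t32} A346={t25} A356={t9}
C dims 6,15,10; δ0: rk 5, SNF 1^5; δ1: rk 10, SNF 1^9·2
Ȟ^0 = (6 − 5) − 0 = 1, so Ȟ^0 ≅ Z
Ȟ^1 = (15 − 10) − 5 = 0, so Ȟ^1 ≅ 0
Ȟ^2 = (10 − 0) − 10 = 0 plus torsion [2], so Ȟ^2 ≅ Z/2

Ȟ^0(U;F) ≅ Z, Ȟ^1(U;F) ≅ 0, Ȟ^2(U;F) ≅ Z/2


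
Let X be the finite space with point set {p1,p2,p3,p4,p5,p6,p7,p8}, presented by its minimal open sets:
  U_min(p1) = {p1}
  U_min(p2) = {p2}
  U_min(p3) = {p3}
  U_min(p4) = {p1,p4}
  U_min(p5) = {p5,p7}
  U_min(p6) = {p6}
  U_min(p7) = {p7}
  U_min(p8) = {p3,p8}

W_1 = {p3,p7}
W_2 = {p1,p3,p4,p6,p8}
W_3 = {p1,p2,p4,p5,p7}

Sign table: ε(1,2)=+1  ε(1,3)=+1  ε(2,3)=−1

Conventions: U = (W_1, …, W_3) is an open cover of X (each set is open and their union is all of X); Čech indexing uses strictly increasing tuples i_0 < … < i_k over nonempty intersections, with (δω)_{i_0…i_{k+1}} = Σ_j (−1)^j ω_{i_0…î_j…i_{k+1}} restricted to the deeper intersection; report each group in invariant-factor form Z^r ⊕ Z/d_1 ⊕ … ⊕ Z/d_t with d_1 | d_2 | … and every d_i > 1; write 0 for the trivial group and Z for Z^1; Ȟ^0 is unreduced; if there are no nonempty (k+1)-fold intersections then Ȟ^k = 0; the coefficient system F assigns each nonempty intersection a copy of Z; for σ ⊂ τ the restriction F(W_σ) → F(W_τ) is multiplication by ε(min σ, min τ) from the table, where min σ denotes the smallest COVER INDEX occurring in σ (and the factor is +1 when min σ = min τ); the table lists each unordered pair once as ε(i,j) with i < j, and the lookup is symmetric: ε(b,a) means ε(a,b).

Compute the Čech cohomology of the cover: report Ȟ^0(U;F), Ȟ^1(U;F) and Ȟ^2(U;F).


Ȟ^0 = 0, Ȟ^1 = Z/2, Ȟ^2 = 0

cover nerve:
  W12={p3} W13={p7} W23={p1,p4}
C dims 3,3; δ0: rk 3, SNF 1^2·2
Ȟ^0: (3−3)−0=0 ⇒ 0
Ȟ^1: (3−0)−3=0 plus torsion [2] ⇒ Z/2
Ȟ^2: (0−0)−0=0 ⇒ 0


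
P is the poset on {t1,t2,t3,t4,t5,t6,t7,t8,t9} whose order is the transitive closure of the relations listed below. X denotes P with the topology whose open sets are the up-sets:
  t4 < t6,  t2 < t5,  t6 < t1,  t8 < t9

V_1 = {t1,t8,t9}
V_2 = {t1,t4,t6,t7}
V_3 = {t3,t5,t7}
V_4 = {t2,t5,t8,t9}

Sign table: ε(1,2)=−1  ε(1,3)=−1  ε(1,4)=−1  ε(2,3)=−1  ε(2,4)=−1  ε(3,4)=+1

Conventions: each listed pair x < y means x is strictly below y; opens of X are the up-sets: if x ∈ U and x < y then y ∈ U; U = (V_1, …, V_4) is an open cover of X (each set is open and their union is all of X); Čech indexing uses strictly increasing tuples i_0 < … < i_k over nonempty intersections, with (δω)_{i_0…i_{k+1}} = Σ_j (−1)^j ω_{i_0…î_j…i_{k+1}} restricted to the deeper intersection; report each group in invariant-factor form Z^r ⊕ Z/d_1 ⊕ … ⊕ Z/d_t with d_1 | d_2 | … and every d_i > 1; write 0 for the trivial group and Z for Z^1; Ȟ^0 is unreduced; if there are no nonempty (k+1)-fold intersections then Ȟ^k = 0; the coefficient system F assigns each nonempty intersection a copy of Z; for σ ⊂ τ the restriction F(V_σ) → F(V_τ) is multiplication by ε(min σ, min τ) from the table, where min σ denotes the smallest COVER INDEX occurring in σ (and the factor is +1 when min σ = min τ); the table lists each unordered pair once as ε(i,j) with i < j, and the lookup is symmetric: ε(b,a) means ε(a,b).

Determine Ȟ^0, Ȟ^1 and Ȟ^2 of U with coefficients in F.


nonempty overlaps:
  V12={t1} V14={t8,t9} V23={t7} V34={t5}
C dims 4,4; δ0: rk 4, SNF 1^3·2
degree 0: 4−4−0 = 0 → Ȟ^0 ≅ 0
degree 1: 4−0−4 = 0 plus torsion [2] → Ȟ^1 ≅ Z/2
degree 2: 0−0−0 = 0 → Ȟ^2 ≅ 0

Ȟ^0(U;F) ≅ 0, Ȟ^1(U;F) ≅ Z/2, Ȟ^2(U;F) ≅ 0


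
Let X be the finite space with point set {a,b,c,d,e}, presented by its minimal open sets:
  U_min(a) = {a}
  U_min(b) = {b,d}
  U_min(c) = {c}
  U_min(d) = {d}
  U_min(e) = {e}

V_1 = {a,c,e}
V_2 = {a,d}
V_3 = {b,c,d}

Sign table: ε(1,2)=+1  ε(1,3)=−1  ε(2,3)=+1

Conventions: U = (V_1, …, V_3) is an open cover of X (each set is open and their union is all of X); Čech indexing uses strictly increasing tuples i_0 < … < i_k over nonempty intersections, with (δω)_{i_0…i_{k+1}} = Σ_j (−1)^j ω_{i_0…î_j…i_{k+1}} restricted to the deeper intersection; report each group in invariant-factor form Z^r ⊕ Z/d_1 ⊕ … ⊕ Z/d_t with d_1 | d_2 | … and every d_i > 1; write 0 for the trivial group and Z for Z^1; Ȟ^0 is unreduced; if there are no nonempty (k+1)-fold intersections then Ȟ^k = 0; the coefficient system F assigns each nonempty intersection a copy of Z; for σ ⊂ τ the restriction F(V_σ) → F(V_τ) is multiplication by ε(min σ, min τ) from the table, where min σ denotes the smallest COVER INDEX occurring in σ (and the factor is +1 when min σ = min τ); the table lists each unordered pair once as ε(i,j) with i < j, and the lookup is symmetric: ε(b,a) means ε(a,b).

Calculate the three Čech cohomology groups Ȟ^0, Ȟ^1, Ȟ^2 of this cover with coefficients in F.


Ȟ^0(U;F) ≅ 0; Ȟ^1(U;F) ≅ Z/2; Ȟ^2(U;F) ≅ 0

nonempty overlaps:
  V12={a} V13={c} V23={d}
C dims 3,3; δ0: rk 3, SNF 1^2·2
degree 0: 3−3−0 = 0 → Ȟ^0 ≅ 0
degree 1: 3−0−3 = 0 plus torsion [2] → Ȟ^1 ≅ Z/2
degree 2: 0−0−0 = 0 → Ȟ^2 ≅ 0


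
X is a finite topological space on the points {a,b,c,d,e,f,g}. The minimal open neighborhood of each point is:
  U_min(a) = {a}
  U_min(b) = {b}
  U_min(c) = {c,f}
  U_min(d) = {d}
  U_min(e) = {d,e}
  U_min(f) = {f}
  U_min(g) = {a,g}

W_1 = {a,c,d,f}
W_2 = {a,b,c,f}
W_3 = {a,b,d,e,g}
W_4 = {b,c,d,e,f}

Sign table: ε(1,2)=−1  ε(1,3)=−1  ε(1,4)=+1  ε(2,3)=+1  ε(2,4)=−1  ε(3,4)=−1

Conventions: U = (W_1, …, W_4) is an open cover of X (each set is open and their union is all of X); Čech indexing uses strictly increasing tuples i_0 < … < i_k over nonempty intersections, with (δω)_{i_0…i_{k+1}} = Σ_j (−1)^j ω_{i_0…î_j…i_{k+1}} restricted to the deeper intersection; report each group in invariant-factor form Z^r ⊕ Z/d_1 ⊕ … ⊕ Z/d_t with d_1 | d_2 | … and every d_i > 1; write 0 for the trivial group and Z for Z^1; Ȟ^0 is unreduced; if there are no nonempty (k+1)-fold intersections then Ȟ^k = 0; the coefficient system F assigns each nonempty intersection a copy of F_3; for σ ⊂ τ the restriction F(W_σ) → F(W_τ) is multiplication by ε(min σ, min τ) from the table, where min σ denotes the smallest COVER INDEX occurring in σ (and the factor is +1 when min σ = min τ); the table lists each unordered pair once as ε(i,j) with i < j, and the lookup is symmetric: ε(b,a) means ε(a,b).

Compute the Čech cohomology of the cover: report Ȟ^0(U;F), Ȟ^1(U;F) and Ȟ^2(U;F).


nerve of the cover:
  W12={a,c,f} W13={a,d} W14={c,d,f} W23={a,b} W24={b,c,f} W34={b,d,e}
  W123={a} W124={c,f} W134={d} W234={b}
C dims 4,6,4; δ0: rk_F3 3; δ1: rk_F3 3
Ȟ^0 = (4 − 3) − 0 = 1, so Ȟ^0 ≅ Z/3
Ȟ^1 = (6 − 3) − 3 = 0, so Ȟ^1 ≅ 0
Ȟ^2 = (4 − 0) − 3 = 1, so Ȟ^2 ≅ Z/3

Ȟ^0(U;F) ≅ Z/3,  Ȟ^1(U;F) ≅ 0,  Ȟ^2(U;F) ≅ Z/3


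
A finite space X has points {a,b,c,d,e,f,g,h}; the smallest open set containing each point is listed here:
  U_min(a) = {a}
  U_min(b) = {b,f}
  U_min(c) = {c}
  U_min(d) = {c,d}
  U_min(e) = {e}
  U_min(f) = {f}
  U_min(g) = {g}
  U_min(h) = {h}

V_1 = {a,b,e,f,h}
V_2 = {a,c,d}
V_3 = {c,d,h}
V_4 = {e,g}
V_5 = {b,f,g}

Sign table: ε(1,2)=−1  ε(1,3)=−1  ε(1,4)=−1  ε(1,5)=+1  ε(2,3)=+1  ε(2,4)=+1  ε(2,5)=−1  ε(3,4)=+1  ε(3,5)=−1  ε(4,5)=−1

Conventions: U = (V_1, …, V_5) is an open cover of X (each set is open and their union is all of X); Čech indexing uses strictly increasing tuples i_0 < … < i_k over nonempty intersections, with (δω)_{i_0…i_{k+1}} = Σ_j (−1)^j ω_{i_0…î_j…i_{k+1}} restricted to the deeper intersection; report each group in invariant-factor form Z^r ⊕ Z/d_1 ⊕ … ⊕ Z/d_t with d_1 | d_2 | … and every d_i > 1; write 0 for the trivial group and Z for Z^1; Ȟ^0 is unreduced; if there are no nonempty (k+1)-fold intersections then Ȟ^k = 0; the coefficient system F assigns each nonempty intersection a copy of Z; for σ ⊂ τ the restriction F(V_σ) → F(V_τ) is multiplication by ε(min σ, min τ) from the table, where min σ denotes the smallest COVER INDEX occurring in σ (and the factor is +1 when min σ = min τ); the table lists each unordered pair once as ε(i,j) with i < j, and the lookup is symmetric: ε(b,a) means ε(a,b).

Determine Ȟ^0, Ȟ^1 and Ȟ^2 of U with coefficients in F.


Ȟ^0(U;F) ≅ Z; Ȟ^1(U;F) ≅ Z^2; Ȟ^2(U;F) ≅ 0

cover nerve:
  V12={a} V13={h} V14={e} V15={b,f} V23={c,d} V45={g}
C dims 5,6; δ0: rk 4, SNF 1^4
Ȟ^0: (5−4)−0=1 ⇒ Z
Ȟ^1: (6−0)−4=2 ⇒ Z^2
Ȟ^2: (0−0)−0=0 ⇒ 0


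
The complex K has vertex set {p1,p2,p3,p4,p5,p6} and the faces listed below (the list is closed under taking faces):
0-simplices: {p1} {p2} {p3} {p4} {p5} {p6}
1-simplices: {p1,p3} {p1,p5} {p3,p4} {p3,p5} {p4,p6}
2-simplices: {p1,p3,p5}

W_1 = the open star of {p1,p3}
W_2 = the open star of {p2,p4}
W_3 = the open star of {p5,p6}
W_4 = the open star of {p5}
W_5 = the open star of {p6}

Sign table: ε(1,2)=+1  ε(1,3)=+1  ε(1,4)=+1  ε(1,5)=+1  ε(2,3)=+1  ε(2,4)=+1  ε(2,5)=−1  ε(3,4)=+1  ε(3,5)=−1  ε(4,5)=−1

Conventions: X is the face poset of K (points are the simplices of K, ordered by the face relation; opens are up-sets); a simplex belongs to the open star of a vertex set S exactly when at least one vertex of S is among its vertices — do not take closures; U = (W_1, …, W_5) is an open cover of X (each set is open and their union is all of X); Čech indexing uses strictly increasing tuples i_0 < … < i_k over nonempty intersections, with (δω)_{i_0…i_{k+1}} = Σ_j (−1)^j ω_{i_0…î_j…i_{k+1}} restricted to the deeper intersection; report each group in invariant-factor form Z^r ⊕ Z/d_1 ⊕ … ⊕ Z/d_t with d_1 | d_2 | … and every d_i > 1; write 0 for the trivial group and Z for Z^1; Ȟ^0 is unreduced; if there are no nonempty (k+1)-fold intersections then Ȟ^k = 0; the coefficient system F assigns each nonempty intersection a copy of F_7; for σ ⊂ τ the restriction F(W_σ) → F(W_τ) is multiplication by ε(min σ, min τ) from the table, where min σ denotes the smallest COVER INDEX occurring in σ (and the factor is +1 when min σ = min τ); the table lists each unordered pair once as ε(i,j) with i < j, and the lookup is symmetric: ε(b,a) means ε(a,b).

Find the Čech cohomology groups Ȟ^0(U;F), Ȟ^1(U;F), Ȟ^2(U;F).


intersection data:
  W1={{p1},{p3},{p1,p3},{p1,p5},{p3,p4},{p3,p5},{p1,p3,p5}} W2={{p2},{p4},{p3,p4},{p4,p6}} W3={{p5},{p6},{p1,p5},{p3,p5},{p4,p6},{p1,p3,p5}} W4={{p5},{p1,p5},{p3,p5},{p1,p3,p5}} W5={{p6},{p4,p6}}
  W12={{p3,p4}} W13={{p1,p5},{p3,p5},{p1,p3,p5}} W14={{p1,p5},{p3,p5},{p1,p3,p5}} W23={{p4,p6}} W25={{p4,p6}} W34={{p5},{p1,p5},{p3,p5},{p1,p3,p5}} W35={{p6},{p4,p6}}
  W134={{p1,p5},{p3,p5},{p1,p3,p5}} W235={{p4,p6}}
C dims 5,7,2; δ0: rk_F7 4; δ1: rk_F7 2
Ȟ^0 = (5 − 4) − 0 = 1, so Ȟ^0 ≅ Z/7
Ȟ^1 = (7 − 2) − 4 = 1, so Ȟ^1 ≅ Z/7
Ȟ^2 = (2 − 0) − 2 = 0, so Ȟ^2 ≅ 0

Ȟ^0(U;F) ≅ Z/7, Ȟ^1(U;F) ≅ Z/7, Ȟ^2(U;F) ≅ 0


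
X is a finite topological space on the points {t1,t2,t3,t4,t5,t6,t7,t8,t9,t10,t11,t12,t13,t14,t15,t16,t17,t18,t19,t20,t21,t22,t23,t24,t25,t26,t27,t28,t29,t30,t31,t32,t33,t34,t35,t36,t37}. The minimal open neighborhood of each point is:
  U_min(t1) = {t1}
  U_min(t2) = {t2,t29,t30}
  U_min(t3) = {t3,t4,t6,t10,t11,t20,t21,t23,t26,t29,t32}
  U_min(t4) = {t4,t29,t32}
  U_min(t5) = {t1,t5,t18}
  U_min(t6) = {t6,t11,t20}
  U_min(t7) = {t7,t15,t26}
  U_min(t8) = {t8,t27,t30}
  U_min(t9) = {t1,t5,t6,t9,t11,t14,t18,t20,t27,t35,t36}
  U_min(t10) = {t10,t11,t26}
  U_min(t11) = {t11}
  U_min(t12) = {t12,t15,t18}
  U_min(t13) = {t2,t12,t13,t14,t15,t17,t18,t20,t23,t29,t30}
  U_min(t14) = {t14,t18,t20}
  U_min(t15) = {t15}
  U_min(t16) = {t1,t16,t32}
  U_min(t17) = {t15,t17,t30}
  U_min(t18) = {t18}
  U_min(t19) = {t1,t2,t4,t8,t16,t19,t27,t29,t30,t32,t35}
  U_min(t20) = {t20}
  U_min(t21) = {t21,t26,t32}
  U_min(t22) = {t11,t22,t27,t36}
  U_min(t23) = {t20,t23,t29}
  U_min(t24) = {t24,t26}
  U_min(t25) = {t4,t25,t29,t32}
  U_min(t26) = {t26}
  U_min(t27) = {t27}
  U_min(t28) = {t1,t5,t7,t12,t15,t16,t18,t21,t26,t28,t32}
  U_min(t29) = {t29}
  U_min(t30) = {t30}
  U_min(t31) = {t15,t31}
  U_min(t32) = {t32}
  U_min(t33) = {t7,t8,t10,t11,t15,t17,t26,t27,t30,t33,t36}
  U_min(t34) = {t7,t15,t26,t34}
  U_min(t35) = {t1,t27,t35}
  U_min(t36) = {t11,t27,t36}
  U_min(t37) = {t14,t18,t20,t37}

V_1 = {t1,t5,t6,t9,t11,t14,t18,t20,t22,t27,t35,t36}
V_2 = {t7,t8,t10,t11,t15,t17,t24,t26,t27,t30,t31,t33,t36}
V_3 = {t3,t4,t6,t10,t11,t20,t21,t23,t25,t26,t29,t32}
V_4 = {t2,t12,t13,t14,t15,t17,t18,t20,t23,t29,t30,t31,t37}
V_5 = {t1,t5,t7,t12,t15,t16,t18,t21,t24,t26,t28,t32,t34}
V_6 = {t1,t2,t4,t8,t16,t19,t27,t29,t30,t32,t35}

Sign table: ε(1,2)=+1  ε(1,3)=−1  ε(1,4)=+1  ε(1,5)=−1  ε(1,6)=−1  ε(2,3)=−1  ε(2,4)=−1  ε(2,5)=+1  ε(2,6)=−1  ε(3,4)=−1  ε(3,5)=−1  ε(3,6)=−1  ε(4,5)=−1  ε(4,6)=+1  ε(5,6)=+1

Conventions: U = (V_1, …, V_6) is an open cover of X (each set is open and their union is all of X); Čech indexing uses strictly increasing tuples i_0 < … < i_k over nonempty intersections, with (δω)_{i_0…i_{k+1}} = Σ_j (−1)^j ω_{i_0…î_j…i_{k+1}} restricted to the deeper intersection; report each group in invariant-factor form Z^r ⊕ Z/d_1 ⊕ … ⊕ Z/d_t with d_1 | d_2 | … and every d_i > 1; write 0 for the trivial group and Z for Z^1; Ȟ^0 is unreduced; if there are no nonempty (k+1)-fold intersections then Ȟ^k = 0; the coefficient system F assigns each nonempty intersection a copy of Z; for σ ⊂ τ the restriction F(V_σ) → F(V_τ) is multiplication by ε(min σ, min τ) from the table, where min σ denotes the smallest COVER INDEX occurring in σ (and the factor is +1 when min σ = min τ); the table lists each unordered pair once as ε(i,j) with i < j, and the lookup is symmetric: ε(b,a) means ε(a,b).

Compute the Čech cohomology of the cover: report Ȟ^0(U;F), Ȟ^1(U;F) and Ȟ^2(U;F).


cover nerve:
  V12={t11,t27,t36} V13={t6,t11,t20} V14={t14,t18,t20} V15={t1,t5,t18} V16={t1,t27,t35} V23={t10,t11,t26} V24={t15,t17,t30,t31} V25={t7,t15,t24,t26} V26={t8,t27,t30} V34={t20,t23,t29} V35={t21,t26,t32} V36={t4,t29,t32} V45={t12,t15,t18} V46={t2,t29,t30} V56={t1,t16,t32}
  V123={t11} V126={t27} V134={t20} V145={t18} V156={t1} V235={t26} V245={t15} V246={t30} V346={t29} V356={t32}
C dims 6,15,10; δ0: rk 6, SNF 1^5·2; δ1: rk 9, SNF 1^9
Ȟ^0: (6−6)−0=0 ⇒ 0
Ȟ^1: (15−9)−6=0 plus torsion [2] ⇒ Z/2
Ȟ^2: (10−0)−9=1 ⇒ Z

Ȟ^0 = 0, Ȟ^1 = Z/2 and Ȟ^2 = Z
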